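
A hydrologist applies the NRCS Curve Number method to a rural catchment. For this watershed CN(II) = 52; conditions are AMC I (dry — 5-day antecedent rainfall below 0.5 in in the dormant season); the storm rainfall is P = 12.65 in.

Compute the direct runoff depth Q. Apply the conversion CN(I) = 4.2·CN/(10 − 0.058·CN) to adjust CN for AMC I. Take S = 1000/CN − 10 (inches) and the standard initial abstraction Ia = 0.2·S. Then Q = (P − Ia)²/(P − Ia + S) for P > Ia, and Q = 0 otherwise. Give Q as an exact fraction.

Dry (AMC I): CN(I) = 4.2·52/(10 − 0.058·52) = (1092/5)/(873/125) = 9100/291 ≈ 31.271
S = 1000/(9100/291) − 10 = 2000/91 in ≈ 21.978 in
Ia = 0.2·(2000/91) = 400/91 in ≈ 4.396 in
Since P=12.650 > Ia=4.396: effective rainfall P−Ia = 15023/1820 in
Runoff Q = (P−Ia)²/(P−Ia+S) = (8.254)²/(8.254+21.978) = 225690529/100141860 ≈ 2.254 in

Q = 225690529/100141860 in ≈ 2.254 in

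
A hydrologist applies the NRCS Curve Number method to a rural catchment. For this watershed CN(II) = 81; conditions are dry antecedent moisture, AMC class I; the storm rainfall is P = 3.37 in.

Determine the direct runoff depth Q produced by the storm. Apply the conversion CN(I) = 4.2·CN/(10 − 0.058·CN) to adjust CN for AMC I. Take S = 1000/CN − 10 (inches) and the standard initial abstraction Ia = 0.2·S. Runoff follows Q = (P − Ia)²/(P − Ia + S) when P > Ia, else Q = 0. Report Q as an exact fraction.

Q = 146870598169/226783613700 in ≈ 0.648 in

CN(I) from CN(II)=81: (4.2·81)/(10 − 0.058·81) = 170100/2651 ≈ 64.164
S = 1000/(170100/2651) − 10 = 9500/1701 in ≈ 5.585 in
Ia = 0.2·(9500/1701) = 1900/1701 in ≈ 1.117 in
Excess rainfall: 3.370 − 1.117 = 2.253 in; P > Ia so Q > 0
Q = (383237/170100)²/((383237/170100) + 9500/1701) = (146870598169/28934010000)/(1333237/170100) = 146870598169/226783613700 in ≈ 0.648 in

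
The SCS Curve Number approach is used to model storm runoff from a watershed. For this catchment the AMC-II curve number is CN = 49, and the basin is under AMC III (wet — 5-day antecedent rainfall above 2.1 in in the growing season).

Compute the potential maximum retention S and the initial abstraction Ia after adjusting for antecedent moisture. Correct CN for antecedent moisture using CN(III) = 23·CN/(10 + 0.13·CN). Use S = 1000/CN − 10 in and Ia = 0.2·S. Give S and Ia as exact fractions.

S = 5100/1127 in ≈ 4.525 in; Ia = 1020/1127 in ≈ 0.905 in

Adjust CN=49 to AMC III: 23·49/(10 + 0.13·49) → 1127 ÷ (1637/100) = 112700/1637 ≈ 68.845
S = 1000/(112700/1637) − 10 = 5100/1127 in ≈ 4.525 in
Initial abstraction Ia = S/5 = (5100/1127)/5 = 1020/1127 ≈ 0.905 in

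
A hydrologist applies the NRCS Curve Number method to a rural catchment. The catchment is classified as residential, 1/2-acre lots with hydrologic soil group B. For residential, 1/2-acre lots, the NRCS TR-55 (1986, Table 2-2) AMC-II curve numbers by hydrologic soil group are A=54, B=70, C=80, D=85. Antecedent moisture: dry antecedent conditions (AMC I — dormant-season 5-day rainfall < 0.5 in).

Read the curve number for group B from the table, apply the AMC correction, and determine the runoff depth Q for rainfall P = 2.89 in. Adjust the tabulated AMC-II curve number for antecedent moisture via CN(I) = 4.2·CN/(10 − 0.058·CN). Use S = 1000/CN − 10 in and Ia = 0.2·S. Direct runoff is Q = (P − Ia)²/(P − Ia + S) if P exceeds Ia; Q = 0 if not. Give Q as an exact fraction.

Q = 17313921/265388900 in ≈ 0.065 in

NRCS table: residential, 1/2-acre lots, soil group B → CN(II) = 70
CN(I) from CN(II)=70: (4.2·70)/(10 − 0.058·70) = 4900/99 ≈ 49.495
Max retention: S = 1000/(4900/99) − 10 = 500/49 in (≈ 10.204 in)
Initial abstraction Ia = S/5 = (500/49)/5 = 100/49 ≈ 2.041 in
Since P=2.890 > Ia=2.041: effective rainfall P−Ia = 4161/4900 in
Runoff Q = (P−Ia)²/(P−Ia+S) = (0.849)²/(0.849+10.204) = 17313921/265388900 ≈ 0.065 in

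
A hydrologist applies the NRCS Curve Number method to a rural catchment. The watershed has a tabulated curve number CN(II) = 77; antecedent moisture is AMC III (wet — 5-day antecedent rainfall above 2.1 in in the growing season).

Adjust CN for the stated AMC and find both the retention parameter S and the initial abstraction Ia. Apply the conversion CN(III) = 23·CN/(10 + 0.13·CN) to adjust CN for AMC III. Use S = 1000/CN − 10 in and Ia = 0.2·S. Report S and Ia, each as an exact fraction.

S = 100/77 in ≈ 1.299 in; Ia = 20/77 in ≈ 0.260 in

Wet (AMC III): CN(III) = 23·77/(10 + 0.13·77) = 1771/(2001/100) = 7700/87 ≈ 88.506
Max retention: S = 1000/(7700/87) − 10 = 100/77 in (≈ 1.299 in)
Initial abstraction Ia = S/5 = (100/77)/5 = 20/77 ≈ 0.260 in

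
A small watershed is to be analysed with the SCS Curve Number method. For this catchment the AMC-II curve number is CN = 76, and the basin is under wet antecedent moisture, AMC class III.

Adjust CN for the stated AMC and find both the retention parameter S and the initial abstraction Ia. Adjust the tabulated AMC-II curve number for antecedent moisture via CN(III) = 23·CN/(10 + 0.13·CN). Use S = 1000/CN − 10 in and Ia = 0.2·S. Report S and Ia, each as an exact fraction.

S = 600/437 in ≈ 1.373 in; Ia = 120/437 in ≈ 0.275 in

CN(III) from CN(II)=76: (23·76)/(10 + 0.13·76) = 43700/497 ≈ 87.928
S = 1000/(43700/497) − 10 = 600/437 in ≈ 1.373 in
Ia = 0.2S: 0.2·1.373 = 0.275 in (exactly 120/437)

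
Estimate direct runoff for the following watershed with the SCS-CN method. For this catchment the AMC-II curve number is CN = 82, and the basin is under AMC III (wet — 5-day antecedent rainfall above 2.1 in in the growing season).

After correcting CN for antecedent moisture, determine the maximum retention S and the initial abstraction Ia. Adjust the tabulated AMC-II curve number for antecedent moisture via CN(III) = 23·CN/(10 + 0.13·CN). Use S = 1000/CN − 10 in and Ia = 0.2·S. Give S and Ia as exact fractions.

S = 900/943 in ≈ 0.954 in; Ia = 180/943 in ≈ 0.191 in

Adjust CN=82 to AMC III: 23·82/(10 + 0.13·82) → 1886 ÷ (1033/50) = 94300/1033 ≈ 91.288
Retention S: 1000/CN − 10 with CN=91.288 → S = 900/943 ≈ 0.954 in
Initial abstraction Ia = S/5 = (900/943)/5 = 180/943 ≈ 0.191 in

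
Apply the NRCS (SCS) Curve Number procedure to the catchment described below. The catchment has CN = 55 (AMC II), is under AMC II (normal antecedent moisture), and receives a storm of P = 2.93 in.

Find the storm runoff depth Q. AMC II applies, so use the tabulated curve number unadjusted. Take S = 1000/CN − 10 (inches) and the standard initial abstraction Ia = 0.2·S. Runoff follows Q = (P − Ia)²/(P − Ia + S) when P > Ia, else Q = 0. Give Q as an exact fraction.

Q = 2024929/11465300 in ≈ 0.177 in

CN(II) = 55; AMC II needs no correction.
S = 1000/55 − 10 = 90/11 in ≈ 8.182 in
Initial abstraction Ia = S/5 = (90/11)/5 = 18/11 ≈ 1.636 in
Since P=2.930 > Ia=1.636: effective rainfall P−Ia = 1423/1100 in
Q = (1423/1100)²/((1423/1100) + 90/11) = (2024929/1210000)/(10423/1100) = 2024929/11465300 in ≈ 0.177 in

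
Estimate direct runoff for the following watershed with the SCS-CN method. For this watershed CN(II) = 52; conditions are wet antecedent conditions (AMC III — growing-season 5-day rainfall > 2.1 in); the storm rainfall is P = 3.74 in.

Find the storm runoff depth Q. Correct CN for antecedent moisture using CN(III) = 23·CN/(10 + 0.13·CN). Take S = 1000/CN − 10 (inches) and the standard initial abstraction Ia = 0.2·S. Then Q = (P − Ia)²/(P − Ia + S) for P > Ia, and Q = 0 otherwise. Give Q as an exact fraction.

Wet (AMC III): CN(III) = 23·52/(10 + 0.13·52) = 1196/(419/25) = 29900/419 ≈ 71.360
Max retention: S = 1000/(29900/419) − 10 = 1200/299 in (≈ 4.013 in)
Initial abstraction Ia = S/5 = (1200/299)/5 = 240/299 ≈ 0.803 in
Excess rainfall: 3.740 − 0.803 = 2.937 in; P > Ia so Q > 0
Q = (43913/14950)²/((43913/14950) + 1200/299) = (1928351569/223502500)/(103913/14950) = 1928351569/1553499350 in ≈ 1.241 in

Q = 1928351569/1553499350 in ≈ 1.241 in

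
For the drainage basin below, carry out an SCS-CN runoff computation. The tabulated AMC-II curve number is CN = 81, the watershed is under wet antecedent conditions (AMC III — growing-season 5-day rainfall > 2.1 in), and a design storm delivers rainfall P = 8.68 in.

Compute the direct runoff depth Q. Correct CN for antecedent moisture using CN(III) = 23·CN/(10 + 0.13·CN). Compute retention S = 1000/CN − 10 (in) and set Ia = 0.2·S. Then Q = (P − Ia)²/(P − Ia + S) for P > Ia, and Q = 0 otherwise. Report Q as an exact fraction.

Adjust CN=81 to AMC III: 23·81/(10 + 0.13·81) → 1863 ÷ (2053/100) = 186300/2053 ≈ 90.745
S = 1000/(186300/2053) − 10 = 1900/1863 in ≈ 1.020 in
Ia = 0.2S: 0.2·1.020 = 0.204 in (exactly 380/1863)
Excess rainfall: 8.680 − 0.204 = 8.476 in; P > Ia so Q > 0
Q = (394771/46575)²/((394771/46575) + 1900/1863) = (155844142441/2169230625)/(442271/46575) = 155844142441/20598771825 in ≈ 7.566 in

Q = 155844142441/20598771825 in ≈ 7.566 in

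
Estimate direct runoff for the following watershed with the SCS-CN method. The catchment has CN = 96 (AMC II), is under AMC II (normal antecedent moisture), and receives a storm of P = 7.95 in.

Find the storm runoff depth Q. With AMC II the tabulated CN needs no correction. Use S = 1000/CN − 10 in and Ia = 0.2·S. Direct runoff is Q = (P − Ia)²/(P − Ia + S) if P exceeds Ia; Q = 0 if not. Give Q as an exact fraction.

AMC II — tabulated CN = 96 applies directly.
Max retention: S = 1000/96 − 10 = 5/12 in (≈ 0.417 in)
Initial abstraction Ia = S/5 = (5/12)/5 = 1/12 ≈ 0.083 in
Since P=7.950 > Ia=0.083: effective rainfall P−Ia = 118/15 in
Q = (118/15)²/((118/15) + 5/12) = (13924/225)/(497/60) = 55696/7455 in ≈ 7.471 in

Q = 55696/7455 in ≈ 7.471 in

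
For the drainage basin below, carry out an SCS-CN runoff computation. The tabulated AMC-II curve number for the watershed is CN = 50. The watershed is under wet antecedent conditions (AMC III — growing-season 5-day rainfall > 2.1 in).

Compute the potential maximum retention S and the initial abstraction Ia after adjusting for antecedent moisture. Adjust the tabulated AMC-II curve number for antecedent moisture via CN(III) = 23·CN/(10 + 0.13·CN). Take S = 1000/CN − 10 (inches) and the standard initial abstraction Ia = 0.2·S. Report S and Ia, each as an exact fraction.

S = 100/23 in ≈ 4.348 in; Ia = 20/23 in ≈ 0.870 in

CN(III) from CN(II)=50: (23·50)/(10 + 0.13·50) = 2300/33 ≈ 69.697
S = 1000/(2300/33) − 10 = 100/23 in ≈ 4.348 in
Initial abstraction Ia = S/5 = (100/23)/5 = 20/23 ≈ 0.870 in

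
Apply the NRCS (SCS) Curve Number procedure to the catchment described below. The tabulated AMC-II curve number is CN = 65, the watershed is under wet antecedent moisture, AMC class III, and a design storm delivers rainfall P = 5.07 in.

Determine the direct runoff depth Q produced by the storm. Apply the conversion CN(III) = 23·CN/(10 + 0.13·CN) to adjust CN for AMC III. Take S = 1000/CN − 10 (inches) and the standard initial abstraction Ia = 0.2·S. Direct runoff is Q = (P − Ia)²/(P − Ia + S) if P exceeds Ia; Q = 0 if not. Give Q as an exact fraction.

Q = 18931833649/6207030700 in ≈ 3.050 in

CN(III) from CN(II)=65: (23·65)/(10 + 0.13·65) = 29900/369 ≈ 81.030
Retention S: 1000/CN − 10 with CN=81.030 → S = 700/299 ≈ 2.341 in
Ia = 0.2S: 0.2·2.341 = 0.468 in (exactly 140/299)
Excess rainfall: 5.070 − 0.468 = 4.602 in; P > Ia so Q > 0
Q = (137593/29900)²/((137593/29900) + 700/299) = (18931833649/894010000)/(207593/29900) = 18931833649/6207030700 in ≈ 3.050 in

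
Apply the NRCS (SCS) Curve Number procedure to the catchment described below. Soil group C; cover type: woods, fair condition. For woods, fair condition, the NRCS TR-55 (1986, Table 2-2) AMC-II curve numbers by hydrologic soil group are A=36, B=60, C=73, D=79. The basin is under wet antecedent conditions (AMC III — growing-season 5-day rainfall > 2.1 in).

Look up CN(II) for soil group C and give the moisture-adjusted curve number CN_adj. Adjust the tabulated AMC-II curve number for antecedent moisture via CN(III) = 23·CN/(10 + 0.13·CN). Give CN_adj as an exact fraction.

NRCS table: woods, fair condition, soil group C → CN(II) = 73
Wet (AMC III): CN(III) = 23·73/(10 + 0.13·73) = 1679/(1949/100) = 167900/1949 ≈ 86.147

CN_adj = 167900/1949 ≈ 86.147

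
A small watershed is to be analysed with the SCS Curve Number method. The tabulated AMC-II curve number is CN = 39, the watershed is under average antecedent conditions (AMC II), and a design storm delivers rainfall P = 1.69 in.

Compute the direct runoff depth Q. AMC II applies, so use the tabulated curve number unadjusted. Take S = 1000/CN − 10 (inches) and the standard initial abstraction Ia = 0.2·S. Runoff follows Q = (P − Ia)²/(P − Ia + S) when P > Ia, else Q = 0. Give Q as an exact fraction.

CN(II) = 39; AMC II needs no correction.
Retention S: 1000/CN − 10 with CN=39.000 → S = 610/39 ≈ 15.641 in
Initial abstraction Ia = S/5 = (610/39)/5 = 122/39 ≈ 3.128 in
P = 1.690 ≤ Ia = 3.128 in: entire storm abstracted, Q = 0.

Q = 0 in ≈ 0.000 in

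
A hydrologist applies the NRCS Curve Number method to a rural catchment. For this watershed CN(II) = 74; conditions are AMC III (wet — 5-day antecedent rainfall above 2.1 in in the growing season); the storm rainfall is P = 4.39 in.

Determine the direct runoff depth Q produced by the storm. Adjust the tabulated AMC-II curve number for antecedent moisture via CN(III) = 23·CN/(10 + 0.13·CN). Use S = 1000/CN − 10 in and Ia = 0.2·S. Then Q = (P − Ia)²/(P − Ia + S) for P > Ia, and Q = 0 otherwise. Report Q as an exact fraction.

Q = 120818112921/40642823900 in ≈ 2.973 in

Adjust CN=74 to AMC III: 23·74/(10 + 0.13·74) → 1702 ÷ (981/50) = 85100/981 ≈ 86.748
Max retention: S = 1000/(85100/981) − 10 = 1300/851 in (≈ 1.528 in)
Ia = 0.2S: 0.2·1.528 = 0.306 in (exactly 260/851)
Since P=4.390 > Ia=0.306: effective rainfall P−Ia = 347589/85100 in
Q = (347589/85100)²/((347589/85100) + 1300/851) = (120818112921/7242010000)/(477589/85100) = 120818112921/40642823900 in ≈ 2.973 in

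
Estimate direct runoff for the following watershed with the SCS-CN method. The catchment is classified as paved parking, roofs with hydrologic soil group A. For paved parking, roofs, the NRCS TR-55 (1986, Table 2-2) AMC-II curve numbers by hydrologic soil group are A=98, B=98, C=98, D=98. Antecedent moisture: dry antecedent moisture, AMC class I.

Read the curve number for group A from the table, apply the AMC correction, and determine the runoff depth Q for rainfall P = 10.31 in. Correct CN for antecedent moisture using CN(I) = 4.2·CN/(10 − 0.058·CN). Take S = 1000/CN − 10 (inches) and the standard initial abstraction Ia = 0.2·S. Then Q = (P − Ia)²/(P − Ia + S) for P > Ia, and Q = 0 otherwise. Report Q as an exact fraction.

NRCS table: paved parking, roofs, soil group A → CN(II) = 98
Dry (AMC I): CN(I) = 4.2·98/(10 − 0.058·98) = (2058/5)/(1079/250) = 102900/1079 ≈ 95.366
Retention S: 1000/CN − 10 with CN=95.366 → S = 500/1029 ≈ 0.486 in
Initial abstraction Ia = S/5 = (500/1029)/5 = 100/1029 ≈ 0.097 in
Since P=10.310 > Ia=0.097: effective rainfall P−Ia = 1050899/102900 in
Q = (1050899/102900)²/((1050899/102900) + 500/1029) = (1104388708201/10588410000)/(1100899/102900) = 1104388708201/113282507100 in ≈ 9.749 in

Q = 1104388708201/113282507100 in ≈ 9.749 in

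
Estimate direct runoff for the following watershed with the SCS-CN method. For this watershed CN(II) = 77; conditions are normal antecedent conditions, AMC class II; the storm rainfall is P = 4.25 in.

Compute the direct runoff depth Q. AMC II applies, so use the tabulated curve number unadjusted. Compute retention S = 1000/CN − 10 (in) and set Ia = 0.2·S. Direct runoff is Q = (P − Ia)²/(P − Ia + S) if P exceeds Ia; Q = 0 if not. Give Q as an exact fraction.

Q = 253125/125972 in ≈ 2.009 in

CN(II) = 77; AMC II needs no correction.
Max retention: S = 1000/77 − 10 = 230/77 in (≈ 2.987 in)
Ia = 0.2S: 0.2·2.987 = 0.597 in (exactly 46/77)
Excess rainfall: 4.250 − 0.597 = 3.653 in; P > Ia so Q > 0
Runoff Q = (P−Ia)²/(P−Ia+S) = (3.653)²/(3.653+2.987) = 253125/125972 ≈ 2.009 in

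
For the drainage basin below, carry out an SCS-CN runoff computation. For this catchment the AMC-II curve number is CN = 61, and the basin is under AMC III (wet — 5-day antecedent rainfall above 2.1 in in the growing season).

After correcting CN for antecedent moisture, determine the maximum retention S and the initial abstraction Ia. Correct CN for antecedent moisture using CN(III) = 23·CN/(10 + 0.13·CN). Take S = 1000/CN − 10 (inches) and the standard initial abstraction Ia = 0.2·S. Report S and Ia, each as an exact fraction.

CN(III) from CN(II)=61: (23·61)/(10 + 0.13·61) = 140300/1793 ≈ 78.249
Max retention: S = 1000/(140300/1793) − 10 = 3900/1403 in (≈ 2.780 in)
Initial abstraction Ia = S/5 = (3900/1403)/5 = 780/1403 ≈ 0.556 in

S = 3900/1403 in ≈ 2.780 in; Ia = 780/1403 in ≈ 0.556 in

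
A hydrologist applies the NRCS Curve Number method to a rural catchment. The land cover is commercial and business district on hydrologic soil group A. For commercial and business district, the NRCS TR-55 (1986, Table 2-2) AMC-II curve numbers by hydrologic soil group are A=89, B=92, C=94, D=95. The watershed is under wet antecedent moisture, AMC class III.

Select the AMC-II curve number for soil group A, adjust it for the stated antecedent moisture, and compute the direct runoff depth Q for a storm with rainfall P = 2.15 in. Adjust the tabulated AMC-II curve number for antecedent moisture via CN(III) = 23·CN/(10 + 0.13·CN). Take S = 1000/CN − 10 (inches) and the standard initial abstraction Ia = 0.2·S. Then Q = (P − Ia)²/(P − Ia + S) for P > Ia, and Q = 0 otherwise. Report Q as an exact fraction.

Q = 6992471641/4324123740 in ≈ 1.617 in

NRCS table: commercial and business district, soil group A → CN(II) = 89
CN(III) from CN(II)=89: (23·89)/(10 + 0.13·89) = 204700/2157 ≈ 94.900
S = 1000/(204700/2157) − 10 = 1100/2047 in ≈ 0.537 in
Initial abstraction Ia = S/5 = (1100/2047)/5 = 220/2047 ≈ 0.107 in
P − Ia = 2.150 − 0.107 = 83621/40940 ≈ 2.043 in (> 0, runoff occurs)
Q = (83621/40940)²/((83621/40940) + 1100/2047) = (6992471641/1676083600)/(105621/40940) = 6992471641/4324123740 in ≈ 1.617 in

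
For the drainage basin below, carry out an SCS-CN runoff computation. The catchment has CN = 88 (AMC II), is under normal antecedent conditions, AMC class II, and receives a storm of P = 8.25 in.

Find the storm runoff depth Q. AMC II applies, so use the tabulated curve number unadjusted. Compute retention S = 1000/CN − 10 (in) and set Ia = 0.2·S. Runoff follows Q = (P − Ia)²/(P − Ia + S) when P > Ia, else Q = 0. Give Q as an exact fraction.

Q = 41067/6028 in ≈ 6.813 in

CN(II) = 88; AMC II needs no correction.
Retention S: 1000/CN − 10 with CN=88.000 → S = 15/11 ≈ 1.364 in
Ia = 0.2·(15/11) = 3/11 in ≈ 0.273 in
P − Ia = 8.250 − 0.273 = 351/44 ≈ 7.977 in (> 0, runoff occurs)
Q: (351/44)² ÷ (411/44) = 41067/6028 in (≈ 6.813 in)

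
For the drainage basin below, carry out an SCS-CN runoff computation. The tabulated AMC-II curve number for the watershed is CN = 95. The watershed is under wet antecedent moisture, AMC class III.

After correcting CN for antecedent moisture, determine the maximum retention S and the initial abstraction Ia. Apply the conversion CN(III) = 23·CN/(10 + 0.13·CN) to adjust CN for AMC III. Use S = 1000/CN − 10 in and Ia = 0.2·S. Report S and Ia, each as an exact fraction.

CN(III) from CN(II)=95: (23·95)/(10 + 0.13·95) = 43700/447 ≈ 97.763
S = 1000/(43700/447) − 10 = 100/437 in ≈ 0.229 in
Ia = 0.2S: 0.2·0.229 = 0.046 in (exactly 20/437)

S = 100/437 in ≈ 0.229 in; Ia = 20/437 in ≈ 0.046 in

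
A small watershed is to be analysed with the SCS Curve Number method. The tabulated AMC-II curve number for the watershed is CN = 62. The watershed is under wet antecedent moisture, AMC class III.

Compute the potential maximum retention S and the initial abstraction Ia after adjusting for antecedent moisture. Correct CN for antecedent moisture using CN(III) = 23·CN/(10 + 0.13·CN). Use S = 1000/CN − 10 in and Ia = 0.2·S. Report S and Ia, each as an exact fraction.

CN(III) from CN(II)=62: (23·62)/(10 + 0.13·62) = 71300/903 ≈ 78.959
S = 1000/(71300/903) − 10 = 1900/713 in ≈ 2.665 in
Ia = 0.2·(1900/713) = 380/713 in ≈ 0.533 in

S = 1900/713 in ≈ 2.665 in; Ia = 380/713 in ≈ 0.533 in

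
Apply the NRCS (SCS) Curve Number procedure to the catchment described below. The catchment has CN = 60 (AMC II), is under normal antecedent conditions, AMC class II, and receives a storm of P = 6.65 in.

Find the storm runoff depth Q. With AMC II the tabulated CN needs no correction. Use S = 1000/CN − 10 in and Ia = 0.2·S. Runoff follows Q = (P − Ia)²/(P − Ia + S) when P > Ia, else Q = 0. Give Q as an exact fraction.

Average conditions: CN = 60 (no AMC adjustment).
Retention S: 1000/CN − 10 with CN=60.000 → S = 20/3 ≈ 6.667 in
Initial abstraction Ia = S/5 = (20/3)/5 = 4/3 ≈ 1.333 in
Excess rainfall: 6.650 − 1.333 = 5.317 in; P > Ia so Q > 0
Q = (319/60)²/((319/60) + 20/3) = (101761/3600)/(719/60) = 101761/43140 in ≈ 2.359 in

Q = 101761/43140 in ≈ 2.359 in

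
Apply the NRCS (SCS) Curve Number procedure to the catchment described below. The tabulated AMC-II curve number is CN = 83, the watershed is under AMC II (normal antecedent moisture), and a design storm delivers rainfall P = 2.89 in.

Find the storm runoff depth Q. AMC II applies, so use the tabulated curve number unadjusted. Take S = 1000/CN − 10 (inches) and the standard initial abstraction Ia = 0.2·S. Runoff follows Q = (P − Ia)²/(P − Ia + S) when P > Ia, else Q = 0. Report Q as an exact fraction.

CN(II) = 83; AMC II needs no correction.
Retention S: 1000/CN − 10 with CN=83.000 → S = 170/83 ≈ 2.048 in
Initial abstraction Ia = S/5 = (170/83)/5 = 34/83 ≈ 0.410 in
Excess rainfall: 2.890 − 0.410 = 2.480 in; P > Ia so Q > 0
Q: (20587/8300)² ÷ (37587/8300) = 24930857/18351300 in (≈ 1.359 in)

Q = 24930857/18351300 in ≈ 1.359 in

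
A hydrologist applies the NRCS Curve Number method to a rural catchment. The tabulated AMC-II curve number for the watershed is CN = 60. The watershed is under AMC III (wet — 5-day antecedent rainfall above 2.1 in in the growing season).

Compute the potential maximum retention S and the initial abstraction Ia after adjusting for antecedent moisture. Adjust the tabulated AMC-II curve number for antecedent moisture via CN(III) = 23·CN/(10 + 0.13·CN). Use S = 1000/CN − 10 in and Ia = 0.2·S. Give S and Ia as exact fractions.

S = 200/69 in ≈ 2.899 in; Ia = 40/69 in ≈ 0.580 in

Adjust CN=60 to AMC III: 23·60/(10 + 0.13·60) → 1380 ÷ (89/5) = 6900/89 ≈ 77.528
S = 1000/(6900/89) − 10 = 200/69 in ≈ 2.899 in
Ia = 0.2S: 0.2·2.899 = 0.580 in (exactly 40/69)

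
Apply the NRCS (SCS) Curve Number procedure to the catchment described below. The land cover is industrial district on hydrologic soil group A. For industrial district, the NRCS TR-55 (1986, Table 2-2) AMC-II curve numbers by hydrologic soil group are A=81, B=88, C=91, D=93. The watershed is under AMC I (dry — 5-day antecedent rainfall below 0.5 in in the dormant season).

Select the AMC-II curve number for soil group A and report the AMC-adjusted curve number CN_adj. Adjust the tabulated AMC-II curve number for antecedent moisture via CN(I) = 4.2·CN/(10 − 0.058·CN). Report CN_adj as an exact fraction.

NRCS table: industrial district, soil group A → CN(II) = 81
Dry (AMC I): CN(I) = 4.2·81/(10 − 0.058·81) = (1701/5)/(2651/500) = 170100/2651 ≈ 64.164

CN_adj = 170100/2651 ≈ 64.164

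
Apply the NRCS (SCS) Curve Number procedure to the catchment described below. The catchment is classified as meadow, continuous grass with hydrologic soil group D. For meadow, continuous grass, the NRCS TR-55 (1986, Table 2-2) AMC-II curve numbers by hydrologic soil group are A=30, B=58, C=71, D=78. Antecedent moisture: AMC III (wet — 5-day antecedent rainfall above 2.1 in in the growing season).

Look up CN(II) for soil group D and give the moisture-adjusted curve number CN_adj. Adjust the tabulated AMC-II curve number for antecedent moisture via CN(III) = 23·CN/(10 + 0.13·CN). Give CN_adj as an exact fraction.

NRCS table: meadow, continuous grass, soil group D → CN(II) = 78
Wet (AMC III): CN(III) = 23·78/(10 + 0.13·78) = 1794/(1007/50) = 89700/1007 ≈ 89.076

CN_adj = 89700/1007 ≈ 89.076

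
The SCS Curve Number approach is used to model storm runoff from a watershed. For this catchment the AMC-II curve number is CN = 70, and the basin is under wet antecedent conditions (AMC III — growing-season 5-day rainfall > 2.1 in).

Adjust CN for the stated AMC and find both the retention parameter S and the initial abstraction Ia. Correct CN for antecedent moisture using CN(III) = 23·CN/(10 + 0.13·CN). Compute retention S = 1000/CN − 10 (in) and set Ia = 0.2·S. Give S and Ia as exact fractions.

S = 300/161 in ≈ 1.863 in; Ia = 60/161 in ≈ 0.373 in

Adjust CN=70 to AMC III: 23·70/(10 + 0.13·70) → 1610 ÷ (191/10) = 16100/191 ≈ 84.293
S = 1000/(16100/191) − 10 = 300/161 in ≈ 1.863 in
Initial abstraction Ia = S/5 = (300/161)/5 = 60/161 ≈ 0.373 in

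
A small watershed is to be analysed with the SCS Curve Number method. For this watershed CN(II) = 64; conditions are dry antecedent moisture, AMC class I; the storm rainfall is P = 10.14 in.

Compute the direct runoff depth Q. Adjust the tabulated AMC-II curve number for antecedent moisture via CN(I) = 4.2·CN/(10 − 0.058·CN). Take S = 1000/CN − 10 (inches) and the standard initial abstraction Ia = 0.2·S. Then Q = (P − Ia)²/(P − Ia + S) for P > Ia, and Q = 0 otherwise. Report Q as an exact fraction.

CN(I) from CN(II)=64: (4.2·64)/(10 − 0.058·64) = 5600/131 ≈ 42.748
S = 1000/(5600/131) − 10 = 375/28 in ≈ 13.393 in
Initial abstraction Ia = S/5 = (375/28)/5 = 75/28 ≈ 2.679 in
Excess rainfall: 10.140 − 2.679 = 7.461 in; P > Ia so Q > 0
Runoff Q = (P−Ia)²/(P−Ia+S) = (7.461)²/(7.461+13.393) = 3031081/1135400 ≈ 2.670 in

Q = 3031081/1135400 in ≈ 2.670 in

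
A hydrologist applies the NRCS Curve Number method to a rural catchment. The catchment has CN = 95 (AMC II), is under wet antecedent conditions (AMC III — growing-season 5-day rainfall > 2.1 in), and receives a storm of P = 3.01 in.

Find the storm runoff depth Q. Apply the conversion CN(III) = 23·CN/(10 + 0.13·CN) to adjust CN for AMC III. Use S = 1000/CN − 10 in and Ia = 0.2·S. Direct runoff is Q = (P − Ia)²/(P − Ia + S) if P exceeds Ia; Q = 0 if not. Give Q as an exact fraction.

Adjust CN=95 to AMC III: 23·95/(10 + 0.13·95) → 2185 ÷ (447/20) = 43700/447 ≈ 97.763
S = 1000/(43700/447) − 10 = 100/437 in ≈ 0.229 in
Ia = 0.2·(100/437) = 20/437 in ≈ 0.046 in
Since P=3.010 > Ia=0.046: effective rainfall P−Ia = 129537/43700 in
Q = (129537/43700)²/((129537/43700) + 100/437) = (16779834369/1909690000)/(139537/43700) = 16779834369/6097766900 in ≈ 2.752 in

Q = 16779834369/6097766900 in ≈ 2.752 in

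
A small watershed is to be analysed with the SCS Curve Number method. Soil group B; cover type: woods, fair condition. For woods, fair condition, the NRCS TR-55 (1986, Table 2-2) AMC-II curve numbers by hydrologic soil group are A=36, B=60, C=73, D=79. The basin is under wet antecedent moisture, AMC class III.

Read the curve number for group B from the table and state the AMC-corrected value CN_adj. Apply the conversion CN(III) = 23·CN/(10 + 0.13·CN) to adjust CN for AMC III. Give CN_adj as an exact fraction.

CN_adj = 6900/89 ≈ 77.528

NRCS table: woods, fair condition, soil group B → CN(II) = 60
CN(III) from CN(II)=60: (23·60)/(10 + 0.13·60) = 6900/89 ≈ 77.528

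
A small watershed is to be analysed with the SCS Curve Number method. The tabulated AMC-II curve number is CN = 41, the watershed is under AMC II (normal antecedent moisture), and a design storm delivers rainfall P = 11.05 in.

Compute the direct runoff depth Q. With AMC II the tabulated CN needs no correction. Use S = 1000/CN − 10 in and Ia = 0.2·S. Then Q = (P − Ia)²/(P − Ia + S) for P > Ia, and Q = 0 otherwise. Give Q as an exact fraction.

Q = 44903401/15170820 in ≈ 2.960 in

CN(II) = 41; AMC II needs no correction.
Max retention: S = 1000/41 − 10 = 590/41 in (≈ 14.390 in)
Ia = 0.2S: 0.2·14.390 = 2.878 in (exactly 118/41)
Since P=11.050 > Ia=2.878: effective rainfall P−Ia = 6701/820 in
Runoff Q = (P−Ia)²/(P−Ia+S) = (8.172)²/(8.172+14.390) = 44903401/15170820 ≈ 2.960 in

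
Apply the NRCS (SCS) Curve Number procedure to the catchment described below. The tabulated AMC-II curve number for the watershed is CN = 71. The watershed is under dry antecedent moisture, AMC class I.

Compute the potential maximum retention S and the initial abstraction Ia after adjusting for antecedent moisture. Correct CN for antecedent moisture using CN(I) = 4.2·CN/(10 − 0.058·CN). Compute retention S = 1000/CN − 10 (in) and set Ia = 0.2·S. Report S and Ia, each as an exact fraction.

S = 14500/1491 in ≈ 9.725 in; Ia = 2900/1491 in ≈ 1.945 in

CN(I) from CN(II)=71: (4.2·71)/(10 − 0.058·71) = 149100/2941 ≈ 50.697
S = 1000/(149100/2941) − 10 = 14500/1491 in ≈ 9.725 in
Ia = 0.2·(14500/1491) = 2900/1491 in ≈ 1.945 in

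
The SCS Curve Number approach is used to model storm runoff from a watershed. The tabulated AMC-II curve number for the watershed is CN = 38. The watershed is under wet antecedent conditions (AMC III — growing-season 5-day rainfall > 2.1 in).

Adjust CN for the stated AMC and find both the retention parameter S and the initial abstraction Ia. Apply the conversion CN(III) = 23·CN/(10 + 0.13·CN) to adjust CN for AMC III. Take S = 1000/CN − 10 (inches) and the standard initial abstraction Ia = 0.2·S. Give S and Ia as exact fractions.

CN(III) from CN(II)=38: (23·38)/(10 + 0.13·38) = 43700/747 ≈ 58.501
Retention S: 1000/CN − 10 with CN=58.501 → S = 3100/437 ≈ 7.094 in
Initial abstraction Ia = S/5 = (3100/437)/5 = 620/437 ≈ 1.419 in

S = 3100/437 in ≈ 7.094 in; Ia = 620/437 in ≈ 1.419 in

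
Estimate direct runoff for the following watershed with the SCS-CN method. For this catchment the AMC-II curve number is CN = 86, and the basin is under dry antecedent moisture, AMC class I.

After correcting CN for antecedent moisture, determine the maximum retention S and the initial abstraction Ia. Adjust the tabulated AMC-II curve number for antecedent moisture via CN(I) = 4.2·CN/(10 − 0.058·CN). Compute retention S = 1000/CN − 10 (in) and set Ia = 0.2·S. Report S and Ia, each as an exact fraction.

S = 500/129 in ≈ 3.876 in; Ia = 100/129 in ≈ 0.775 in

Adjust CN=86 to AMC I: 4.2·86/(10 − 0.058·86) → (1806/5) ÷ (1253/250) = 12900/179 ≈ 72.067
Retention S: 1000/CN − 10 with CN=72.067 → S = 500/129 ≈ 3.876 in
Ia = 0.2·(500/129) = 100/129 in ≈ 0.775 in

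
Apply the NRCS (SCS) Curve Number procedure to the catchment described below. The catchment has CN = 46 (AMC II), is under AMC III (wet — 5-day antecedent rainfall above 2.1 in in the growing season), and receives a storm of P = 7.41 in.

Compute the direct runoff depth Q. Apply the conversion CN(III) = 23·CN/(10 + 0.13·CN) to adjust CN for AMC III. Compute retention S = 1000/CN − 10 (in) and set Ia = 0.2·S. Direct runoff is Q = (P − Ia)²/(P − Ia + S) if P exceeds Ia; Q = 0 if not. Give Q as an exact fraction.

Q = 38078854707/10720872700 in ≈ 3.552 in

Adjust CN=46 to AMC III: 23·46/(10 + 0.13·46) → 1058 ÷ (799/50) = 52900/799 ≈ 66.208
Retention S: 1000/CN − 10 with CN=66.208 → S = 2700/529 ≈ 5.104 in
Initial abstraction Ia = S/5 = (2700/529)/5 = 540/529 ≈ 1.021 in
P − Ia = 7.410 − 1.021 = 337989/52900 ≈ 6.389 in (> 0, runoff occurs)
Runoff Q = (P−Ia)²/(P−Ia+S) = (6.389)²/(6.389+5.104) = 38078854707/10720872700 ≈ 3.552 in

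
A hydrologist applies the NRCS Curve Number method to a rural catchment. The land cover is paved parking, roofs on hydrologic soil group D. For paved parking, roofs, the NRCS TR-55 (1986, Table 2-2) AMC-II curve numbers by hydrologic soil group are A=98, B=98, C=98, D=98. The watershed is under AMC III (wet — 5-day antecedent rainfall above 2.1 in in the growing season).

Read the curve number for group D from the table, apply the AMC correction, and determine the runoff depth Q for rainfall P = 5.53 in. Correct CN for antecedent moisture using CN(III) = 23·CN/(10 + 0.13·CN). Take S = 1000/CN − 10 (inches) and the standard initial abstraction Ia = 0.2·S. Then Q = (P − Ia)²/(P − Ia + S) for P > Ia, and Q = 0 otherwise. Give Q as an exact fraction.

Q = 385927955361/71139733700 in ≈ 5.425 in

NRCS table: paved parking, roofs, soil group D → CN(II) = 98
CN(III) from CN(II)=98: (23·98)/(10 + 0.13·98) = 112700/1137 ≈ 99.120
S = 1000/(112700/1137) − 10 = 100/1127 in ≈ 0.089 in
Ia = 0.2·(100/1127) = 20/1127 in ≈ 0.018 in
P − Ia = 5.530 − 0.018 = 621231/112700 ≈ 5.512 in (> 0, runoff occurs)
Runoff Q = (P−Ia)²/(P−Ia+S) = (5.512)²/(5.512+0.089) = 385927955361/71139733700 ≈ 5.425 in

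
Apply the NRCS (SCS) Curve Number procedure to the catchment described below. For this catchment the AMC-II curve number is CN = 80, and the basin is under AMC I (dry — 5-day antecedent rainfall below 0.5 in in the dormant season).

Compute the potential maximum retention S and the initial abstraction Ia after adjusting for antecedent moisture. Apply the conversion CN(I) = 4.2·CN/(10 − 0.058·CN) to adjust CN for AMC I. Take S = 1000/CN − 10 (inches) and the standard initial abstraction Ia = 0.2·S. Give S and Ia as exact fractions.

Adjust CN=80 to AMC I: 4.2·80/(10 − 0.058·80) → 336 ÷ (134/25) = 4200/67 ≈ 62.687
S = 1000/(4200/67) − 10 = 125/21 in ≈ 5.952 in
Ia = 0.2·(125/21) = 25/21 in ≈ 1.190 in

S = 125/21 in ≈ 5.952 in; Ia = 25/21 in ≈ 1.190 in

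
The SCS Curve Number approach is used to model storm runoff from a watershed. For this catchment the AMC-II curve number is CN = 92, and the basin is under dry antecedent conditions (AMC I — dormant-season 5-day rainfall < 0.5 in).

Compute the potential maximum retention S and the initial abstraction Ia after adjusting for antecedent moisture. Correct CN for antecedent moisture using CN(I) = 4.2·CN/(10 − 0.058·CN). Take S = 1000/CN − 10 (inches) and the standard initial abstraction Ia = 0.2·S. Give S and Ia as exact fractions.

CN(I) from CN(II)=92: (4.2·92)/(10 − 0.058·92) = 48300/583 ≈ 82.847
Retention S: 1000/CN − 10 with CN=82.847 → S = 1000/483 ≈ 2.070 in
Ia = 0.2S: 0.2·2.070 = 0.414 in (exactly 200/483)

S = 1000/483 in ≈ 2.070 in; Ia = 200/483 in ≈ 0.414 in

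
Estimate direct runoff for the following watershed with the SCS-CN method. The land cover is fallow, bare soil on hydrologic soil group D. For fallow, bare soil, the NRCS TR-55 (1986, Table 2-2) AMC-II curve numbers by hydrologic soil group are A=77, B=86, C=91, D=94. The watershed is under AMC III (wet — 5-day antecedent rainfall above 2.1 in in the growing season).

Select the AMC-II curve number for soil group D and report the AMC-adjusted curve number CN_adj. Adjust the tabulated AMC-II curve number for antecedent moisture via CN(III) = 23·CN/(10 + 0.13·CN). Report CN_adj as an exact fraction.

CN_adj = 108100/1111 ≈ 97.300

NRCS table: fallow, bare soil, soil group D → CN(II) = 94
Adjust CN=94 to AMC III: 23·94/(10 + 0.13·94) → 2162 ÷ (1111/50) = 108100/1111 ≈ 97.300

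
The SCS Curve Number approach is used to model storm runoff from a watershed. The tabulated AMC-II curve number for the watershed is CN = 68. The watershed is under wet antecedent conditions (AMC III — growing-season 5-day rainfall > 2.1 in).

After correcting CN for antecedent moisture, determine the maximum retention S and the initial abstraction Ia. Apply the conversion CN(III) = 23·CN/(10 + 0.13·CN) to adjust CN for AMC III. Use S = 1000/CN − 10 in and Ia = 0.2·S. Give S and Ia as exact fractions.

S = 800/391 in ≈ 2.046 in; Ia = 160/391 in ≈ 0.409 in

CN(III) from CN(II)=68: (23·68)/(10 + 0.13·68) = 39100/471 ≈ 83.015
S = 1000/(39100/471) − 10 = 800/391 in ≈ 2.046 in
Ia = 0.2S: 0.2·2.046 = 0.409 in (exactly 160/391)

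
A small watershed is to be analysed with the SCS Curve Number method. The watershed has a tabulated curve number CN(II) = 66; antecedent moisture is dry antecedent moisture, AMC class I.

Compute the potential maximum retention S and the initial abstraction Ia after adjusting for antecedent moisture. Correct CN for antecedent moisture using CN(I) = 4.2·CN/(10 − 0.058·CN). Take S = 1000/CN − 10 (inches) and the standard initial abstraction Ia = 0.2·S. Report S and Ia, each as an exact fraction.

S = 8500/693 in ≈ 12.266 in; Ia = 1700/693 in ≈ 2.453 in

CN(I) from CN(II)=66: (4.2·66)/(10 − 0.058·66) = 69300/1543 ≈ 44.913
Max retention: S = 1000/(69300/1543) − 10 = 8500/693 in (≈ 12.266 in)
Ia = 0.2·(8500/693) = 1700/693 in ≈ 2.453 in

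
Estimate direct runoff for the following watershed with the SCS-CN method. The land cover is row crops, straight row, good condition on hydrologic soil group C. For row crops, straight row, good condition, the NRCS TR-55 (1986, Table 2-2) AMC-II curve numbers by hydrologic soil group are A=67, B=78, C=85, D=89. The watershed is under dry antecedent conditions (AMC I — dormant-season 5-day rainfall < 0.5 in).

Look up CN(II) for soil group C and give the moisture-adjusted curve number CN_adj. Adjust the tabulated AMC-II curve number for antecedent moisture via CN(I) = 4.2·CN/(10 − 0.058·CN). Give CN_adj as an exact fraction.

CN_adj = 11900/169 ≈ 70.414

NRCS table: row crops, straight row, good condition, soil group C → CN(II) = 85
Adjust CN=85 to AMC I: 4.2·85/(10 − 0.058·85) → 357 ÷ (507/100) = 11900/169 ≈ 70.414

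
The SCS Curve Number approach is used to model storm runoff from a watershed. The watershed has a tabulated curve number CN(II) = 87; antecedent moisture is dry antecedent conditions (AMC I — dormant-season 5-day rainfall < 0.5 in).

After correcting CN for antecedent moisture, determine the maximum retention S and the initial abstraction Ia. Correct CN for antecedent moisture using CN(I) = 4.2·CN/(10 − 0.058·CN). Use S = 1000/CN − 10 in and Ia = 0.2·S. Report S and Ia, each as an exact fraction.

CN(I) from CN(II)=87: (4.2·87)/(10 − 0.058·87) = 182700/2477 ≈ 73.759
Retention S: 1000/CN − 10 with CN=73.759 → S = 6500/1827 ≈ 3.558 in
Ia = 0.2S: 0.2·3.558 = 0.712 in (exactly 1300/1827)

S = 6500/1827 in ≈ 3.558 in; Ia = 1300/1827 in ≈ 0.712 in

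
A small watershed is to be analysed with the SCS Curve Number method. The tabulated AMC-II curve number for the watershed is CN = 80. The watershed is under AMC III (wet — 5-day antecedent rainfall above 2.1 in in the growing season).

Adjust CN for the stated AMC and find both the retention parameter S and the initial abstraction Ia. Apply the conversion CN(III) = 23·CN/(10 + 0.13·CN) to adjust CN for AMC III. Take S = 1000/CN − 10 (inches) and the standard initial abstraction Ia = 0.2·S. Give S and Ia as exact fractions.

S = 25/23 in ≈ 1.087 in; Ia = 5/23 in ≈ 0.217 in

Wet (AMC III): CN(III) = 23·80/(10 + 0.13·80) = 1840/(102/5) = 4600/51 ≈ 90.196
Max retention: S = 1000/(4600/51) − 10 = 25/23 in (≈ 1.087 in)
Ia = 0.2·(25/23) = 5/23 in ≈ 0.217 in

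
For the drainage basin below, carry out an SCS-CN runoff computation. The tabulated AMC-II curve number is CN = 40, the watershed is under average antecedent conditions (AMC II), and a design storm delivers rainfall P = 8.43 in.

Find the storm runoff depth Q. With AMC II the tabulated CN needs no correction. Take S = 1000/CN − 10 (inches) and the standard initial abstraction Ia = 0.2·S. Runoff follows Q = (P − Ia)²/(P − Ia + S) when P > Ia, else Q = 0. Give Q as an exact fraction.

Q = 32761/22700 in ≈ 1.443 in

AMC II — tabulated CN = 40 applies directly.
Retention S: 1000/CN − 10 with CN=40.000 → S = 15 ≈ 15.000 in
Ia = 0.2S: 0.2·15.000 = 3.000 in (exactly 3)
Excess rainfall: 8.430 − 3.000 = 5.430 in; P > Ia so Q > 0
Q = (543/100)²/((543/100) + 15) = (294849/10000)/(2043/100) = 32761/22700 in ≈ 1.443 in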